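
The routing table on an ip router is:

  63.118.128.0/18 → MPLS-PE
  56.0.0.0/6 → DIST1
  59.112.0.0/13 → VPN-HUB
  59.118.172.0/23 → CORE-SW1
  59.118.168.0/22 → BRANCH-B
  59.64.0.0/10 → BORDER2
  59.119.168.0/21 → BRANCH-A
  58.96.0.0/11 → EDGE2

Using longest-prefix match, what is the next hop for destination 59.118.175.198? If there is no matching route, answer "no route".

Routes whose prefix contains 59.118.175.198:
  56.0.0.0/6 (56.0.0.0 - 59.255.255.255) -> DIST1
  59.64.0.0/10 (59.64.0.0 - 59.127.255.255) -> BORDER2
  59.112.0.0/13 (59.112.0.0 - 59.119.255.255) -> VPN-HUB
More-specific entries that do NOT match:
  59.118.172.0/23 (59.118.172.0 - 59.118.173.255) does not contain 59.118.175.198
  59.118.168.0/22 (59.118.168.0 - 59.118.171.255) does not contain 59.118.175.198
  59.119.168.0/21 (59.119.168.0 - 59.119.175.255) does not contain 59.118.175.198
  63.118.128.0/18 (63.118.128.0 - 63.118.191.255) does not contain 59.118.175.198
Longest matching prefix is /13 -> next hop VPN-HUB.

VPN-HUB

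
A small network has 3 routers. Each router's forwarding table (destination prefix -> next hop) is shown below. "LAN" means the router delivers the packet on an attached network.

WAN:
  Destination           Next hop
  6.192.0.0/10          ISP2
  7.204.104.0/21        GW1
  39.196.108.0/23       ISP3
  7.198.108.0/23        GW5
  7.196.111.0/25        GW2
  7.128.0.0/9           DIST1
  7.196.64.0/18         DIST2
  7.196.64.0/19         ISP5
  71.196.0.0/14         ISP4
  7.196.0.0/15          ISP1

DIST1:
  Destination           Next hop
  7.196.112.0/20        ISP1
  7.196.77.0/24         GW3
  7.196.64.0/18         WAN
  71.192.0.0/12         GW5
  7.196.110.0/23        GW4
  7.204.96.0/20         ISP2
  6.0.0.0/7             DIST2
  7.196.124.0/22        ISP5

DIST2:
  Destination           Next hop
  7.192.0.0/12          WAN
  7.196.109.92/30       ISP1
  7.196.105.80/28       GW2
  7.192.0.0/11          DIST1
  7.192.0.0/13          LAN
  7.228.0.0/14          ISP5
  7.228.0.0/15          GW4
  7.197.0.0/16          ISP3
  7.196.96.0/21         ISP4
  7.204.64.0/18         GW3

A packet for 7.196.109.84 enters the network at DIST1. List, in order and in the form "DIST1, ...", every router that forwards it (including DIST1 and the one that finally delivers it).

At DIST1: longest match for 7.196.109.84 is 7.196.64.0/18 -> WAN
At WAN: longest match for 7.196.109.84 is 7.196.64.0/18 -> DIST2
At DIST2: longest match for 7.196.109.84 is 7.192.0.0/13 -> LAN

DIST1, WAN, DIST2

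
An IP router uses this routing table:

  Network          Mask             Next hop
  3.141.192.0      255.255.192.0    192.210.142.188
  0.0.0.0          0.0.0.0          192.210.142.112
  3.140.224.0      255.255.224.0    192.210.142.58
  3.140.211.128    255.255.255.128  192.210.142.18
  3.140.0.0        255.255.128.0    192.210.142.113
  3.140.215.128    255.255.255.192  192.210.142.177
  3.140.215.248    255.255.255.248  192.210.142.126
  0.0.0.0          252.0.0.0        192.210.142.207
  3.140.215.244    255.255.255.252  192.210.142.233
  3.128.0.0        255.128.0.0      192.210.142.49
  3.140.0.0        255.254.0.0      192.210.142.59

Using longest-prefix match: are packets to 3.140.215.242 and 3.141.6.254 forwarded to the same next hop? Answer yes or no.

yes

3.140.215.242: longest match 3.140.0.0/15 -> 192.210.142.59
3.141.6.254: longest match 3.140.0.0/15 -> 192.210.142.59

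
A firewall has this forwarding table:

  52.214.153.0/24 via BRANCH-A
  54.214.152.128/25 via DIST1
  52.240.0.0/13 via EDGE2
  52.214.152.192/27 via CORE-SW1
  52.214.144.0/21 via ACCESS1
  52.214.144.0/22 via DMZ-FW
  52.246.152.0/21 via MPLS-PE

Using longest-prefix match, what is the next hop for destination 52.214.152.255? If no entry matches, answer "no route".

No entry's prefix contains 52.214.152.255; there is no default route.

no route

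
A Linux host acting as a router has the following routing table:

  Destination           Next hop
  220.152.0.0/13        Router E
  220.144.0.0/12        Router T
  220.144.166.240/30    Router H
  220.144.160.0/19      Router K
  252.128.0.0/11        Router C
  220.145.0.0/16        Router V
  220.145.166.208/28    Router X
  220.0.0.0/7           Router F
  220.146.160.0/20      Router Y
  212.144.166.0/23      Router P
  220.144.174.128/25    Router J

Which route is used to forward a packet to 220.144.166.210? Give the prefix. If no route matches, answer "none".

220.144.160.0/19

Entries matching 220.144.166.210:
  220.0.0.0/7 (220.0.0.0 - 221.255.255.255)
  220.144.0.0/12 (220.144.0.0 - 220.159.255.255)
  220.144.160.0/19 (220.144.160.0 - 220.144.191.255)
Most specific is 220.144.160.0/19.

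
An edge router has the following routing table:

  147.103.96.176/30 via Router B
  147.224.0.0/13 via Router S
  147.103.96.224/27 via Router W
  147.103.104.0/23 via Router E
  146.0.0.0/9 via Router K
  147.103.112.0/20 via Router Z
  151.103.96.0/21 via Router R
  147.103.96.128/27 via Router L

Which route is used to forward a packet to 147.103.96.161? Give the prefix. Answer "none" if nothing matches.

none

147.103.96.161 is outside every listed prefix and there is no default route.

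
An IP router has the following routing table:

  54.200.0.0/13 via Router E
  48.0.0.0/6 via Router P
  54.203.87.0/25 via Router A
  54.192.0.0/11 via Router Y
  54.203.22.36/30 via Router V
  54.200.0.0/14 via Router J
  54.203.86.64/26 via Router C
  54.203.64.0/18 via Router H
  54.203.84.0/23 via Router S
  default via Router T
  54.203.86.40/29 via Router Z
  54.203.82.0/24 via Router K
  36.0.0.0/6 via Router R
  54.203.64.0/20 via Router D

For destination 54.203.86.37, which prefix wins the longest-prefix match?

54.203.64.0/18

Entries matching 54.203.86.37:
  0.0.0.0/0 (default, matches everything)
  54.192.0.0/11 (54.192.0.0 - 54.223.255.255)
  54.200.0.0/13 (54.200.0.0 - 54.207.255.255)
  54.200.0.0/14 (54.200.0.0 - 54.203.255.255)
  54.203.64.0/18 (54.203.64.0 - 54.203.127.255)
Most specific is 54.203.64.0/18.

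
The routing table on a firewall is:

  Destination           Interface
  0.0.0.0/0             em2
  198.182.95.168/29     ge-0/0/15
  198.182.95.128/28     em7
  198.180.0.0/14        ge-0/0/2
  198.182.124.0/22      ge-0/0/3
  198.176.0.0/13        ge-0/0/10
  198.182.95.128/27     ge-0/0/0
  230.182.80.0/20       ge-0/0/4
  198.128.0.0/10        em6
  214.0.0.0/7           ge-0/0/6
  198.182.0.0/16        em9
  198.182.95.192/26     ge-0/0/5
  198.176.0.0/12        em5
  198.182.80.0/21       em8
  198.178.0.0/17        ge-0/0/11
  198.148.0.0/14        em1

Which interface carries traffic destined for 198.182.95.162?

Routes whose prefix contains 198.182.95.162:
  0.0.0.0/0 (default, matches everything) -> em2
  198.128.0.0/10 (198.128.0.0 - 198.191.255.255) -> em6
  198.176.0.0/12 (198.176.0.0 - 198.191.255.255) -> em5
  198.176.0.0/13 (198.176.0.0 - 198.183.255.255) -> ge-0/0/10
  198.180.0.0/14 (198.180.0.0 - 198.183.255.255) -> ge-0/0/2
  198.182.0.0/16 (198.182.0.0 - 198.182.255.255) -> em9
More-specific entries that do NOT match:
  198.182.95.168/29 (198.182.95.168 - 198.182.95.175) does not contain 198.182.95.162
  198.182.95.128/28 (198.182.95.128 - 198.182.95.143) does not contain 198.182.95.162
  198.182.95.128/27 (198.182.95.128 - 198.182.95.159) does not contain 198.182.95.162
  198.182.95.192/26 (198.182.95.192 - 198.182.95.255) does not contain 198.182.95.162
  198.182.124.0/22 (198.182.124.0 - 198.182.127.255) does not contain 198.182.95.162
  198.182.80.0/21 (198.182.80.0 - 198.182.87.255) does not contain 198.182.95.162
  230.182.80.0/20 (230.182.80.0 - 230.182.95.255) does not contain 198.182.95.162
  198.178.0.0/17 (198.178.0.0 - 198.178.127.255) does not contain 198.182.95.162
Longest matching prefix is /16 -> interface em9.

em9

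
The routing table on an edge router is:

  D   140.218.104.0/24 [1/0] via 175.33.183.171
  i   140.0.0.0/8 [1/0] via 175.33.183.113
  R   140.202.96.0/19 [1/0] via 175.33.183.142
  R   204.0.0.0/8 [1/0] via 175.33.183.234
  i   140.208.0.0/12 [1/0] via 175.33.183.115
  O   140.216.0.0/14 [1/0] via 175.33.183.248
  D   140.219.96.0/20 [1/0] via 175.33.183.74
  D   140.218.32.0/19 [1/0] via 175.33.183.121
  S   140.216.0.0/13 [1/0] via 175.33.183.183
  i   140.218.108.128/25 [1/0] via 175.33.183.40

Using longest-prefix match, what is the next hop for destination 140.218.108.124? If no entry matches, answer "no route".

175.33.183.248

Routes whose prefix contains 140.218.108.124:
  140.0.0.0/8 (140.0.0.0 - 140.255.255.255) -> 175.33.183.113
  140.208.0.0/12 (140.208.0.0 - 140.223.255.255) -> 175.33.183.115
  140.216.0.0/13 (140.216.0.0 - 140.223.255.255) -> 175.33.183.183
  140.216.0.0/14 (140.216.0.0 - 140.219.255.255) -> 175.33.183.248
More-specific entries that do NOT match:
  140.218.108.128/25 (140.218.108.128 - 140.218.108.255) does not contain 140.218.108.124
  140.218.104.0/24 (140.218.104.0 - 140.218.104.255) does not contain 140.218.108.124
  140.219.96.0/20 (140.219.96.0 - 140.219.111.255) does not contain 140.218.108.124
  140.202.96.0/19 (140.202.96.0 - 140.202.127.255) does not contain 140.218.108.124
  140.218.32.0/19 (140.218.32.0 - 140.218.63.255) does not contain 140.218.108.124
Longest matching prefix is /14 -> next hop 175.33.183.248.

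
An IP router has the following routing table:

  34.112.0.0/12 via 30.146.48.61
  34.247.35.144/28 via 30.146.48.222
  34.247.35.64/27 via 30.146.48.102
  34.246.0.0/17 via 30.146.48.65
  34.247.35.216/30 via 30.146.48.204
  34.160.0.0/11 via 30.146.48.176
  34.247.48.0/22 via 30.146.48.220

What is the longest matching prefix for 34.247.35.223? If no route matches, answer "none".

none

34.247.35.223 is outside every listed prefix and there is no default route.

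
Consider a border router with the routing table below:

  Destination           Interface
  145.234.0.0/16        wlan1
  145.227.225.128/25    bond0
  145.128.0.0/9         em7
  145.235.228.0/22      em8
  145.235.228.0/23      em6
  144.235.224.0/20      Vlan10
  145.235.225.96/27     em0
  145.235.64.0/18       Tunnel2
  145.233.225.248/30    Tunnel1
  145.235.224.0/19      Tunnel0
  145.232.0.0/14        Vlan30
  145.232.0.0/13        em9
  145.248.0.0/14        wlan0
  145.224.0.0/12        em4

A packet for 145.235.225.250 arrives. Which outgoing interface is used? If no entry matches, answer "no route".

Routes whose prefix contains 145.235.225.250:
  145.128.0.0/9 (145.128.0.0 - 145.255.255.255) -> em7
  145.224.0.0/12 (145.224.0.0 - 145.239.255.255) -> em4
  145.232.0.0/13 (145.232.0.0 - 145.239.255.255) -> em9
  145.232.0.0/14 (145.232.0.0 - 145.235.255.255) -> Vlan30
  145.235.224.0/19 (145.235.224.0 - 145.235.255.255) -> Tunnel0
More-specific entries that do NOT match:
  145.233.225.248/30 (145.233.225.248 - 145.233.225.251) does not contain 145.235.225.250
  145.235.225.96/27 (145.235.225.96 - 145.235.225.127) does not contain 145.235.225.250
  145.227.225.128/25 (145.227.225.128 - 145.227.225.255) does not contain 145.235.225.250
  145.235.228.0/23 (145.235.228.0 - 145.235.229.255) does not contain 145.235.225.250
  145.235.228.0/22 (145.235.228.0 - 145.235.231.255) does not contain 145.235.225.250
  144.235.224.0/20 (144.235.224.0 - 144.235.239.255) does not contain 145.235.225.250
Longest matching prefix is /19 -> interface Tunnel0.

Tunnel0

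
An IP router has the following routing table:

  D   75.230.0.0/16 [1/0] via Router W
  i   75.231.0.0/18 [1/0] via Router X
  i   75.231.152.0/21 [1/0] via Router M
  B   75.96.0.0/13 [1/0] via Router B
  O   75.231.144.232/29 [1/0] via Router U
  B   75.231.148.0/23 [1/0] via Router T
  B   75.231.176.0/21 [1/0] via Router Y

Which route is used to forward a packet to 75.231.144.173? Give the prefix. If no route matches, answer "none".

none

75.231.144.173 is outside every listed prefix and there is no default route.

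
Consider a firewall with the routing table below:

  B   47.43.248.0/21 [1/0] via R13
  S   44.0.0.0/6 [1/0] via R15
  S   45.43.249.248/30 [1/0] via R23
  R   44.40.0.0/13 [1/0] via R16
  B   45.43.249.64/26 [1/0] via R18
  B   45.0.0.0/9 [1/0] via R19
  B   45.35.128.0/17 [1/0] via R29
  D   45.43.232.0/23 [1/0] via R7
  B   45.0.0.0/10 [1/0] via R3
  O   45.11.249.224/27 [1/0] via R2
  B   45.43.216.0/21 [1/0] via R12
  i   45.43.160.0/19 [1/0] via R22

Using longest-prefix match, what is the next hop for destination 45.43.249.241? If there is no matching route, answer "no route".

R3

Routes whose prefix contains 45.43.249.241:
  44.0.0.0/6 (44.0.0.0 - 47.255.255.255) -> R15
  45.0.0.0/9 (45.0.0.0 - 45.127.255.255) -> R19
  45.0.0.0/10 (45.0.0.0 - 45.63.255.255) -> R3
More-specific entries that do NOT match:
  45.43.249.248/30 (45.43.249.248 - 45.43.249.251) does not contain 45.43.249.241
  45.11.249.224/27 (45.11.249.224 - 45.11.249.255) does not contain 45.43.249.241
  45.43.249.64/26 (45.43.249.64 - 45.43.249.127) does not contain 45.43.249.241
  45.43.232.0/23 (45.43.232.0 - 45.43.233.255) does not contain 45.43.249.241
  47.43.248.0/21 (47.43.248.0 - 47.43.255.255) does not contain 45.43.249.241
  45.43.216.0/21 (45.43.216.0 - 45.43.223.255) does not contain 45.43.249.241
  45.43.160.0/19 (45.43.160.0 - 45.43.191.255) does not contain 45.43.249.241
  45.35.128.0/17 (45.35.128.0 - 45.35.255.255) does not contain 45.43.249.241
  44.40.0.0/13 (44.40.0.0 - 44.47.255.255) does not contain 45.43.249.241
Longest matching prefix is /10 -> next hop R3.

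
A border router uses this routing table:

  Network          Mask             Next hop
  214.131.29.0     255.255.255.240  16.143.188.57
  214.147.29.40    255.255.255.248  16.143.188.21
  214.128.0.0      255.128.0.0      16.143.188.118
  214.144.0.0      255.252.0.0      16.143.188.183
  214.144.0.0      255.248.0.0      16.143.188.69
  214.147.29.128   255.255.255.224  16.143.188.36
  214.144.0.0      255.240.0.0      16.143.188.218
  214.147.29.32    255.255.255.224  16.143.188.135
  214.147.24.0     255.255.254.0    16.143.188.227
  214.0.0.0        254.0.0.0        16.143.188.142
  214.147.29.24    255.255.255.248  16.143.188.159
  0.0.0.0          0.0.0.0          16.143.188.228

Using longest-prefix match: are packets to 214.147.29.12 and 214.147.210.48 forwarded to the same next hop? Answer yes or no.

214.147.29.12: longest match 214.144.0.0/14 -> 16.143.188.183
214.147.210.48: longest match 214.144.0.0/14 -> 16.143.188.183

yes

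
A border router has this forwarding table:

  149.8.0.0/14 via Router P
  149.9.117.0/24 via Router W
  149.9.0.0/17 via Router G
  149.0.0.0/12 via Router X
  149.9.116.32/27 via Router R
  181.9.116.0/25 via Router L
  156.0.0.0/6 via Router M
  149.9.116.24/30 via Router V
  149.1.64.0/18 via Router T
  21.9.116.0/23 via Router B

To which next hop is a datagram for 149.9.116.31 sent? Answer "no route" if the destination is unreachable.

Routes whose prefix contains 149.9.116.31:
  149.0.0.0/12 (149.0.0.0 - 149.15.255.255) -> Router X
  149.8.0.0/14 (149.8.0.0 - 149.11.255.255) -> Router P
  149.9.0.0/17 (149.9.0.0 - 149.9.127.255) -> Router G
More-specific entries that do NOT match:
  149.9.116.24/30 (149.9.116.24 - 149.9.116.27) does not contain 149.9.116.31
  149.9.116.32/27 (149.9.116.32 - 149.9.116.63) does not contain 149.9.116.31
  181.9.116.0/25 (181.9.116.0 - 181.9.116.127) does not contain 149.9.116.31
  149.9.117.0/24 (149.9.117.0 - 149.9.117.255) does not contain 149.9.116.31
  21.9.116.0/23 (21.9.116.0 - 21.9.117.255) does not contain 149.9.116.31
  149.1.64.0/18 (149.1.64.0 - 149.1.127.255) does not contain 149.9.116.31
Longest matching prefix is /17 -> next hop Router G.

Router G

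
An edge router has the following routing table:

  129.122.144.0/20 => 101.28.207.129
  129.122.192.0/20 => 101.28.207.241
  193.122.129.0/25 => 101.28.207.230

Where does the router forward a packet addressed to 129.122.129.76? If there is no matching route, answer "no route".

no route

No entry's prefix contains 129.122.129.76; there is no default route.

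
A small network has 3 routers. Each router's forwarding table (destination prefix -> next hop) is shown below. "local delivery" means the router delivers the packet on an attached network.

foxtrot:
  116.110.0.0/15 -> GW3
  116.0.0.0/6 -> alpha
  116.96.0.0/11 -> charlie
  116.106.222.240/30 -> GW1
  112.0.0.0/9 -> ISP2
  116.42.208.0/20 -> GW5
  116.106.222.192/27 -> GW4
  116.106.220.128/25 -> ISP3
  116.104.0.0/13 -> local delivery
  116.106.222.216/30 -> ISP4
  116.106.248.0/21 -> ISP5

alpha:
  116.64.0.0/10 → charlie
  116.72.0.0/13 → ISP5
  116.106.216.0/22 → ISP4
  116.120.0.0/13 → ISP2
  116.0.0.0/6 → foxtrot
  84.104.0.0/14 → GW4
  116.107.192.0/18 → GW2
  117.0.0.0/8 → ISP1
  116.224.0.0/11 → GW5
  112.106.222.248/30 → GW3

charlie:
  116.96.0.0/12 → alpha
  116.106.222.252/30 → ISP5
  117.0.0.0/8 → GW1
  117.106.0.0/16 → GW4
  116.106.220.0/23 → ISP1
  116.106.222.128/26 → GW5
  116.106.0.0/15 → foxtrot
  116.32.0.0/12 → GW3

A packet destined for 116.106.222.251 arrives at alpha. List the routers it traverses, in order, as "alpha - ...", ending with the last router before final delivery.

alpha - charlie - foxtrot

At alpha: longest match for 116.106.222.251 is 116.64.0.0/10 -> charlie
At charlie: longest match for 116.106.222.251 is 116.106.0.0/15 -> foxtrot
At foxtrot: longest match for 116.106.222.251 is 116.104.0.0/13 -> local delivery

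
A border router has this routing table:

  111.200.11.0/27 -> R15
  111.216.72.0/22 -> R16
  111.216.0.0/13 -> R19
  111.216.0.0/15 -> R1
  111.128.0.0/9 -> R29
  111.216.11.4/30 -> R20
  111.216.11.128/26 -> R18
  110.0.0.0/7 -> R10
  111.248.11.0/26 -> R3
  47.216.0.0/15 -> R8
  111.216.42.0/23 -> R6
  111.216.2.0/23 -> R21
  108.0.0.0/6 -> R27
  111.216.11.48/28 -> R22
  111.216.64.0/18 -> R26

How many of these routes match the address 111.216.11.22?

5

Prefixes containing 111.216.11.22:
  108.0.0.0/6 (108.0.0.0 - 111.255.255.255)
  110.0.0.0/7 (110.0.0.0 - 111.255.255.255)
  111.128.0.0/9 (111.128.0.0 - 111.255.255.255)
  111.216.0.0/13 (111.216.0.0 - 111.223.255.255)
  111.216.0.0/15 (111.216.0.0 - 111.217.255.255)
Total matching entries: 5.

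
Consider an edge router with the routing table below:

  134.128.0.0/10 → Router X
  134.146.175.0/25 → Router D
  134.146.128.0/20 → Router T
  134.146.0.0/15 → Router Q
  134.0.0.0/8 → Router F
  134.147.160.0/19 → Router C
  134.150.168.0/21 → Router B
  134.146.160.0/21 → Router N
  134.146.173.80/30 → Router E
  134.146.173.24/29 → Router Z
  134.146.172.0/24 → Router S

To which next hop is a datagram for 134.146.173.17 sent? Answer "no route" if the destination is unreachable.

Routes whose prefix contains 134.146.173.17:
  134.0.0.0/8 (134.0.0.0 - 134.255.255.255) -> Router F
  134.128.0.0/10 (134.128.0.0 - 134.191.255.255) -> Router X
  134.146.0.0/15 (134.146.0.0 - 134.147.255.255) -> Router Q
More-specific entries that do NOT match:
  134.146.173.80/30 (134.146.173.80 - 134.146.173.83) does not contain 134.146.173.17
  134.146.173.24/29 (134.146.173.24 - 134.146.173.31) does not contain 134.146.173.17
  134.146.175.0/25 (134.146.175.0 - 134.146.175.127) does not contain 134.146.173.17
  134.146.172.0/24 (134.146.172.0 - 134.146.172.255) does not contain 134.146.173.17
  134.150.168.0/21 (134.150.168.0 - 134.150.175.255) does not contain 134.146.173.17
  134.146.160.0/21 (134.146.160.0 - 134.146.167.255) does not contain 134.146.173.17
  134.146.128.0/20 (134.146.128.0 - 134.146.143.255) does not contain 134.146.173.17
  134.147.160.0/19 (134.147.160.0 - 134.147.191.255) does not contain 134.146.173.17
Longest matching prefix is /15 -> next hop Router Q.

Router Q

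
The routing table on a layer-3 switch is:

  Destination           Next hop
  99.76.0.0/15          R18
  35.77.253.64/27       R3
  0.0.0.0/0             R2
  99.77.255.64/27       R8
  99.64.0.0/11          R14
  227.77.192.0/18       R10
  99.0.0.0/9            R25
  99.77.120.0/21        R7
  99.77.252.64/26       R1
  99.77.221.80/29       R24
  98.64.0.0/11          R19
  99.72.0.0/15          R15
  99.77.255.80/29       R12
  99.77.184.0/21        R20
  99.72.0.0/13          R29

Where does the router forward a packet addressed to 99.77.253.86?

Routes whose prefix contains 99.77.253.86:
  0.0.0.0/0 (default, matches everything) -> R2
  99.0.0.0/9 (99.0.0.0 - 99.127.255.255) -> R25
  99.64.0.0/11 (99.64.0.0 - 99.95.255.255) -> R14
  99.72.0.0/13 (99.72.0.0 - 99.79.255.255) -> R29
  99.76.0.0/15 (99.76.0.0 - 99.77.255.255) -> R18
More-specific entries that do NOT match:
  99.77.221.80/29 (99.77.221.80 - 99.77.221.87) does not contain 99.77.253.86
  99.77.255.80/29 (99.77.255.80 - 99.77.255.87) does not contain 99.77.253.86
  35.77.253.64/27 (35.77.253.64 - 35.77.253.95) does not contain 99.77.253.86
  99.77.255.64/27 (99.77.255.64 - 99.77.255.95) does not contain 99.77.253.86
  99.77.252.64/26 (99.77.252.64 - 99.77.252.127) does not contain 99.77.253.86
  99.77.120.0/21 (99.77.120.0 - 99.77.127.255) does not contain 99.77.253.86
  99.77.184.0/21 (99.77.184.0 - 99.77.191.255) does not contain 99.77.253.86
  227.77.192.0/18 (227.77.192.0 - 227.77.255.255) does not contain 99.77.253.86
Longest matching prefix is /15 -> next hop R18.

R18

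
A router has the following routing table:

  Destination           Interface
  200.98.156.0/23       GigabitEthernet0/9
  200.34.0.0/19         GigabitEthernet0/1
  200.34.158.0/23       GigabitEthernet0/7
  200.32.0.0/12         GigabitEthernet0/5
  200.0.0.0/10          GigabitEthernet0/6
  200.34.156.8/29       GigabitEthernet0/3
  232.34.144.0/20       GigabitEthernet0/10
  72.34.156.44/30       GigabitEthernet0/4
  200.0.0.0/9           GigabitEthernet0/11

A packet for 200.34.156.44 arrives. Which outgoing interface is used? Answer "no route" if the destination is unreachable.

Routes whose prefix contains 200.34.156.44:
  200.0.0.0/9 (200.0.0.0 - 200.127.255.255) -> GigabitEthernet0/11
  200.0.0.0/10 (200.0.0.0 - 200.63.255.255) -> GigabitEthernet0/6
  200.32.0.0/12 (200.32.0.0 - 200.47.255.255) -> GigabitEthernet0/5
More-specific entries that do NOT match:
  72.34.156.44/30 (72.34.156.44 - 72.34.156.47) does not contain 200.34.156.44
  200.34.156.8/29 (200.34.156.8 - 200.34.156.15) does not contain 200.34.156.44
  200.98.156.0/23 (200.98.156.0 - 200.98.157.255) does not contain 200.34.156.44
  200.34.158.0/23 (200.34.158.0 - 200.34.159.255) does not contain 200.34.156.44
  232.34.144.0/20 (232.34.144.0 - 232.34.159.255) does not contain 200.34.156.44
  200.34.0.0/19 (200.34.0.0 - 200.34.31.255) does not contain 200.34.156.44
Longest matching prefix is /12 -> interface GigabitEthernet0/5.

GigabitEthernet0/5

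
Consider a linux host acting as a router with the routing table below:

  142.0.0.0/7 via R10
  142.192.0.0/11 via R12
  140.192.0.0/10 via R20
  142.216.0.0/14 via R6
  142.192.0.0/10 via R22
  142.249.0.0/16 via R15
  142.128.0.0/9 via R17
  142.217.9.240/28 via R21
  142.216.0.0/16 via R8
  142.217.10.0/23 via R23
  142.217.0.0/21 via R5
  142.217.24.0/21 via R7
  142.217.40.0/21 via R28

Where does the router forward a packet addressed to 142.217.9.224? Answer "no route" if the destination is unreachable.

Routes whose prefix contains 142.217.9.224:
  142.0.0.0/7 (142.0.0.0 - 143.255.255.255) -> R10
  142.128.0.0/9 (142.128.0.0 - 142.255.255.255) -> R17
  142.192.0.0/10 (142.192.0.0 - 142.255.255.255) -> R22
  142.192.0.0/11 (142.192.0.0 - 142.223.255.255) -> R12
  142.216.0.0/14 (142.216.0.0 - 142.219.255.255) -> R6
More-specific entries that do NOT match:
  142.217.9.240/28 (142.217.9.240 - 142.217.9.255) does not contain 142.217.9.224
  142.217.10.0/23 (142.217.10.0 - 142.217.11.255) does not contain 142.217.9.224
  142.217.0.0/21 (142.217.0.0 - 142.217.7.255) does not contain 142.217.9.224
  142.217.24.0/21 (142.217.24.0 - 142.217.31.255) does not contain 142.217.9.224
  142.217.40.0/21 (142.217.40.0 - 142.217.47.255) does not contain 142.217.9.224
  142.249.0.0/16 (142.249.0.0 - 142.249.255.255) does not contain 142.217.9.224
  142.216.0.0/16 (142.216.0.0 - 142.216.255.255) does not contain 142.217.9.224
Longest matching prefix is /14 -> next hop R6.

R6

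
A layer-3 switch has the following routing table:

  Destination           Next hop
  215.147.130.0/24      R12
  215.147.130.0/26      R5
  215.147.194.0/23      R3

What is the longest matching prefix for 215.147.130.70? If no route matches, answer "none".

215.147.130.0/24

Entries matching 215.147.130.70:
  215.147.130.0/24 (215.147.130.0 - 215.147.130.255)
Most specific is 215.147.130.0/24.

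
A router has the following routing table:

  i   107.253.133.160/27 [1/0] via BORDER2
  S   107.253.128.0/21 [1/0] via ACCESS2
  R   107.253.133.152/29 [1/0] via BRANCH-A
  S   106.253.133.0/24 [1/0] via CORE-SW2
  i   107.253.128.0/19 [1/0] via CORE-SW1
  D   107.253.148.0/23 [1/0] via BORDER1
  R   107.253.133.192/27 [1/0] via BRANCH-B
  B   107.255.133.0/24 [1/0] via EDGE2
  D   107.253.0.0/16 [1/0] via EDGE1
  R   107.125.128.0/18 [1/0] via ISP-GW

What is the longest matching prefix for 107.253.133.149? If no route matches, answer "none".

Entries matching 107.253.133.149:
  107.253.0.0/16 (107.253.0.0 - 107.253.255.255)
  107.253.128.0/19 (107.253.128.0 - 107.253.159.255)
  107.253.128.0/21 (107.253.128.0 - 107.253.135.255)
Most specific is 107.253.128.0/21.

107.253.128.0/21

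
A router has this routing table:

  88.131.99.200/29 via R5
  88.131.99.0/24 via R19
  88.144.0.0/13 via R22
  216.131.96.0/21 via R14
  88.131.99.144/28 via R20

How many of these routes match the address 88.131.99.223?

1

Prefixes containing 88.131.99.223:
  88.131.99.0/24 (88.131.99.0 - 88.131.99.255)
Total matching entries: 1.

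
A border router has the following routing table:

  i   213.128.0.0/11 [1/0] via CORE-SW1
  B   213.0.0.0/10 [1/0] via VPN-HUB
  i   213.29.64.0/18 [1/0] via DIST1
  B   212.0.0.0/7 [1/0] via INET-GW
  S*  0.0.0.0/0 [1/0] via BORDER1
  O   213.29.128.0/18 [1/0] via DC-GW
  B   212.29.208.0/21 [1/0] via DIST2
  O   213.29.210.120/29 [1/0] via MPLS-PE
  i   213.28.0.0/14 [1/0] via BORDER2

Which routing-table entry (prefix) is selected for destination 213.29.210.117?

213.28.0.0/14

Entries matching 213.29.210.117:
  0.0.0.0/0 (default, matches everything)
  212.0.0.0/7 (212.0.0.0 - 213.255.255.255)
  213.0.0.0/10 (213.0.0.0 - 213.63.255.255)
  213.28.0.0/14 (213.28.0.0 - 213.31.255.255)
Most specific is 213.28.0.0/14.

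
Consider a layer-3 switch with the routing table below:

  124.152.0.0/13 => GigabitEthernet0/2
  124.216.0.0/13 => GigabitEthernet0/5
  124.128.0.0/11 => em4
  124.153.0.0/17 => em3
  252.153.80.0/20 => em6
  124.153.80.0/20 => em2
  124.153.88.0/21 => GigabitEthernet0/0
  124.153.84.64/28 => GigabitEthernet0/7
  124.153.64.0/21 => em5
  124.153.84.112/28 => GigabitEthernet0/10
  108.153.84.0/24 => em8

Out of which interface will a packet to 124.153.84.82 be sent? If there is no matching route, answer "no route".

Routes whose prefix contains 124.153.84.82:
  124.128.0.0/11 (124.128.0.0 - 124.159.255.255) -> em4
  124.152.0.0/13 (124.152.0.0 - 124.159.255.255) -> GigabitEthernet0/2
  124.153.0.0/17 (124.153.0.0 - 124.153.127.255) -> em3
  124.153.80.0/20 (124.153.80.0 - 124.153.95.255) -> em2
More-specific entries that do NOT match:
  124.153.84.64/28 (124.153.84.64 - 124.153.84.79) does not contain 124.153.84.82
  124.153.84.112/28 (124.153.84.112 - 124.153.84.127) does not contain 124.153.84.82
  108.153.84.0/24 (108.153.84.0 - 108.153.84.255) does not contain 124.153.84.82
  124.153.88.0/21 (124.153.88.0 - 124.153.95.255) does not contain 124.153.84.82
  124.153.64.0/21 (124.153.64.0 - 124.153.71.255) does not contain 124.153.84.82
Longest matching prefix is /20 -> interface em2.

em2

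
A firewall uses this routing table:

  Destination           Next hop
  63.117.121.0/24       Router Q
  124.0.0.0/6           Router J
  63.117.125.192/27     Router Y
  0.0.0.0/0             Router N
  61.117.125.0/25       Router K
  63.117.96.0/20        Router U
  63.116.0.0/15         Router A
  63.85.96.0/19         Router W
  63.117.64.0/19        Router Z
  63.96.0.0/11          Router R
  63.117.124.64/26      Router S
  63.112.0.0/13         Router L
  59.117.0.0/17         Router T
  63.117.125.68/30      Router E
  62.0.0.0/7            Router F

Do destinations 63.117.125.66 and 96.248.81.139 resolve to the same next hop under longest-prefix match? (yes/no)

63.117.125.66: longest match 63.116.0.0/15 -> Router A
96.248.81.139: longest match 0.0.0.0/0 -> Router N

no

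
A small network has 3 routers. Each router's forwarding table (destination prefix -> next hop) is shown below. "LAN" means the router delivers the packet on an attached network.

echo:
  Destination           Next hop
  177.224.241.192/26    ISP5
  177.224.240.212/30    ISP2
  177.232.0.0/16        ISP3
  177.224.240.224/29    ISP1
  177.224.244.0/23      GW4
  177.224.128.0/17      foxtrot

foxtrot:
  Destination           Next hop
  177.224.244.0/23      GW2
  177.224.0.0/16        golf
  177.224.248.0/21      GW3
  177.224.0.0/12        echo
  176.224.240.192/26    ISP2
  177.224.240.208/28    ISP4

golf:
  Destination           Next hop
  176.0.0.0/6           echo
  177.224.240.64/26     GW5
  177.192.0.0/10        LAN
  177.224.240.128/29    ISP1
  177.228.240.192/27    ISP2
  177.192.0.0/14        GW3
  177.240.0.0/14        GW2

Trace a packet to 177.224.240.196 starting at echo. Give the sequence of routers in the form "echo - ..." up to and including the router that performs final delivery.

echo - foxtrot - golf

At echo: longest match for 177.224.240.196 is 177.224.128.0/17 -> foxtrot
At foxtrot: longest match for 177.224.240.196 is 177.224.0.0/16 -> golf
At golf: longest match for 177.224.240.196 is 177.192.0.0/10 -> LAN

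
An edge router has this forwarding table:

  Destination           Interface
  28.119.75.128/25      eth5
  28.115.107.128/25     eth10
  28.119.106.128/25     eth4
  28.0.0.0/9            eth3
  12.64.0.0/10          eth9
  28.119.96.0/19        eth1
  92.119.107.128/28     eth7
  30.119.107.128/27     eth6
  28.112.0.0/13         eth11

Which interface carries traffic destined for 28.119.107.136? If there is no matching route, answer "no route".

eth1

Routes whose prefix contains 28.119.107.136:
  28.0.0.0/9 (28.0.0.0 - 28.127.255.255) -> eth3
  28.112.0.0/13 (28.112.0.0 - 28.119.255.255) -> eth11
  28.119.96.0/19 (28.119.96.0 - 28.119.127.255) -> eth1
More-specific entries that do NOT match:
  92.119.107.128/28 (92.119.107.128 - 92.119.107.143) does not contain 28.119.107.136
  30.119.107.128/27 (30.119.107.128 - 30.119.107.159) does not contain 28.119.107.136
  28.119.75.128/25 (28.119.75.128 - 28.119.75.255) does not contain 28.119.107.136
  28.115.107.128/25 (28.115.107.128 - 28.115.107.255) does not contain 28.119.107.136
  28.119.106.128/25 (28.119.106.128 - 28.119.106.255) does not contain 28.119.107.136
Longest matching prefix is /19 -> interface eth1.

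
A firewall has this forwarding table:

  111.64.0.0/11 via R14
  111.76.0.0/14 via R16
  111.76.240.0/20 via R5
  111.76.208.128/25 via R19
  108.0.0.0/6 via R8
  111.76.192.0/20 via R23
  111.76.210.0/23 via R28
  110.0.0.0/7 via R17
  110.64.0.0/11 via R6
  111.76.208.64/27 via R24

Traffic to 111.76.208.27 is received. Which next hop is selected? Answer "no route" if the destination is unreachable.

Routes whose prefix contains 111.76.208.27:
  108.0.0.0/6 (108.0.0.0 - 111.255.255.255) -> R8
  110.0.0.0/7 (110.0.0.0 - 111.255.255.255) -> R17
  111.64.0.0/11 (111.64.0.0 - 111.95.255.255) -> R14
  111.76.0.0/14 (111.76.0.0 - 111.79.255.255) -> R16
More-specific entries that do NOT match:
  111.76.208.64/27 (111.76.208.64 - 111.76.208.95) does not contain 111.76.208.27
  111.76.208.128/25 (111.76.208.128 - 111.76.208.255) does not contain 111.76.208.27
  111.76.210.0/23 (111.76.210.0 - 111.76.211.255) does not contain 111.76.208.27
  111.76.240.0/20 (111.76.240.0 - 111.76.255.255) does not contain 111.76.208.27
  111.76.192.0/20 (111.76.192.0 - 111.76.207.255) does not contain 111.76.208.27
Longest matching prefix is /14 -> next hop R16.

R16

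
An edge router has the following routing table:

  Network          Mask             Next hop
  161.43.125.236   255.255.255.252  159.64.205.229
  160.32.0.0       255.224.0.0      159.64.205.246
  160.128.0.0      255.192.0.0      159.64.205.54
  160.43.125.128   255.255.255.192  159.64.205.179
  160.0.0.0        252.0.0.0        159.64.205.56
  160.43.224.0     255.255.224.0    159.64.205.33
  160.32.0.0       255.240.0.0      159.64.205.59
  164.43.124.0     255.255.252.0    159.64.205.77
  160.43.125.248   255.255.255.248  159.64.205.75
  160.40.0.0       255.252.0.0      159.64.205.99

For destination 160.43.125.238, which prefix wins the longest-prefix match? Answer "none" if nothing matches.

Entries matching 160.43.125.238:
  160.0.0.0/6 (160.0.0.0 - 163.255.255.255)
  160.32.0.0/11 (160.32.0.0 - 160.63.255.255)
  160.32.0.0/12 (160.32.0.0 - 160.47.255.255)
  160.40.0.0/14 (160.40.0.0 - 160.43.255.255)
Most specific is 160.40.0.0/14.

160.40.0.0/14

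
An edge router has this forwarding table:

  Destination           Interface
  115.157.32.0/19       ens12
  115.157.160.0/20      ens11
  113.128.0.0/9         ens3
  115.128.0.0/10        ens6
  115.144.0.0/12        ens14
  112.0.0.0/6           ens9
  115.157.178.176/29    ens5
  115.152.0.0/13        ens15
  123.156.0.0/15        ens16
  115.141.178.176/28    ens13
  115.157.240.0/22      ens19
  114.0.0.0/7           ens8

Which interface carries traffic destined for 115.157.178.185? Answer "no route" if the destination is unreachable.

Routes whose prefix contains 115.157.178.185:
  112.0.0.0/6 (112.0.0.0 - 115.255.255.255) -> ens9
  114.0.0.0/7 (114.0.0.0 - 115.255.255.255) -> ens8
  115.128.0.0/10 (115.128.0.0 - 115.191.255.255) -> ens6
  115.144.0.0/12 (115.144.0.0 - 115.159.255.255) -> ens14
  115.152.0.0/13 (115.152.0.0 - 115.159.255.255) -> ens15
More-specific entries that do NOT match:
  115.157.178.176/29 (115.157.178.176 - 115.157.178.183) does not contain 115.157.178.185
  115.141.178.176/28 (115.141.178.176 - 115.141.178.191) does not contain 115.157.178.185
  115.157.240.0/22 (115.157.240.0 - 115.157.243.255) does not contain 115.157.178.185
  115.157.160.0/20 (115.157.160.0 - 115.157.175.255) does not contain 115.157.178.185
  115.157.32.0/19 (115.157.32.0 - 115.157.63.255) does not contain 115.157.178.185
  123.156.0.0/15 (123.156.0.0 - 123.157.255.255) does not contain 115.157.178.185
Longest matching prefix is /13 -> interface ens15.

ens15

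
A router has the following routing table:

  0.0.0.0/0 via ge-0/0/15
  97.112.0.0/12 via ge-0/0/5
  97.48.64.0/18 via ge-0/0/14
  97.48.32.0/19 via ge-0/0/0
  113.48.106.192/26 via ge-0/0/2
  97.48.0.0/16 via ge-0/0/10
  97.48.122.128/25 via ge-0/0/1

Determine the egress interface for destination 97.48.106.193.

Routes whose prefix contains 97.48.106.193:
  0.0.0.0/0 (default, matches everything) -> ge-0/0/15
  97.48.0.0/16 (97.48.0.0 - 97.48.255.255) -> ge-0/0/10
  97.48.64.0/18 (97.48.64.0 - 97.48.127.255) -> ge-0/0/14
More-specific entries that do NOT match:
  113.48.106.192/26 (113.48.106.192 - 113.48.106.255) does not contain 97.48.106.193
  97.48.122.128/25 (97.48.122.128 - 97.48.122.255) does not contain 97.48.106.193
  97.48.32.0/19 (97.48.32.0 - 97.48.63.255) does not contain 97.48.106.193
Longest matching prefix is /18 -> interface ge-0/0/14.

ge-0/0/14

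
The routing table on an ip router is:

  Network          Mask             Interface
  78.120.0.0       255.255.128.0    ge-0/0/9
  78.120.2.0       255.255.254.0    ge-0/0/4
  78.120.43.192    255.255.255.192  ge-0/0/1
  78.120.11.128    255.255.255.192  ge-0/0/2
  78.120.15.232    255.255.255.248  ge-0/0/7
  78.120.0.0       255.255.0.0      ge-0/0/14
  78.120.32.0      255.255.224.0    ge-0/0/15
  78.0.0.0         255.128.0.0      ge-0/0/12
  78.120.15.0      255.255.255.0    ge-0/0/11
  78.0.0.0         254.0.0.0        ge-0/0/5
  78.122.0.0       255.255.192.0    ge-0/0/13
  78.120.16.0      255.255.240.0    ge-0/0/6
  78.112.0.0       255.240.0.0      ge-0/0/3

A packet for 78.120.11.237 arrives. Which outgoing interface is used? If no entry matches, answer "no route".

ge-0/0/9

Routes whose prefix contains 78.120.11.237:
  78.0.0.0/7 (78.0.0.0 - 79.255.255.255) -> ge-0/0/5
  78.0.0.0/9 (78.0.0.0 - 78.127.255.255) -> ge-0/0/12
  78.112.0.0/12 (78.112.0.0 - 78.127.255.255) -> ge-0/0/3
  78.120.0.0/16 (78.120.0.0 - 78.120.255.255) -> ge-0/0/14
  78.120.0.0/17 (78.120.0.0 - 78.120.127.255) -> ge-0/0/9
More-specific entries that do NOT match:
  78.120.15.232/29 (78.120.15.232 - 78.120.15.239) does not contain 78.120.11.237
  78.120.43.192/26 (78.120.43.192 - 78.120.43.255) does not contain 78.120.11.237
  78.120.11.128/26 (78.120.11.128 - 78.120.11.191) does not contain 78.120.11.237
  78.120.15.0/24 (78.120.15.0 - 78.120.15.255) does not contain 78.120.11.237
  78.120.2.0/23 (78.120.2.0 - 78.120.3.255) does not contain 78.120.11.237
  78.120.16.0/20 (78.120.16.0 - 78.120.31.255) does not contain 78.120.11.237
  78.120.32.0/19 (78.120.32.0 - 78.120.63.255) does not contain 78.120.11.237
  78.122.0.0/18 (78.122.0.0 - 78.122.63.255) does not contain 78.120.11.237
Longest matching prefix is /17 -> interface ge-0/0/9.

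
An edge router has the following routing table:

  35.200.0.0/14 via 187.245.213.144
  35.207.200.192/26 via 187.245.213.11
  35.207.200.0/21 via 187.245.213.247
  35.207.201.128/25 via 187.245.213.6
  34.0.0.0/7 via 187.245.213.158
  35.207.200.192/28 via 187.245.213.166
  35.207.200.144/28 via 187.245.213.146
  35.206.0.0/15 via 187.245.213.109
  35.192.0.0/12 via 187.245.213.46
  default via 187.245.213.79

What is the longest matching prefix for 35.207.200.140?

Entries matching 35.207.200.140:
  0.0.0.0/0 (default, matches everything)
  34.0.0.0/7 (34.0.0.0 - 35.255.255.255)
  35.192.0.0/12 (35.192.0.0 - 35.207.255.255)
  35.206.0.0/15 (35.206.0.0 - 35.207.255.255)
  35.207.200.0/21 (35.207.200.0 - 35.207.207.255)
Most specific is 35.207.200.0/21.

35.207.200.0/21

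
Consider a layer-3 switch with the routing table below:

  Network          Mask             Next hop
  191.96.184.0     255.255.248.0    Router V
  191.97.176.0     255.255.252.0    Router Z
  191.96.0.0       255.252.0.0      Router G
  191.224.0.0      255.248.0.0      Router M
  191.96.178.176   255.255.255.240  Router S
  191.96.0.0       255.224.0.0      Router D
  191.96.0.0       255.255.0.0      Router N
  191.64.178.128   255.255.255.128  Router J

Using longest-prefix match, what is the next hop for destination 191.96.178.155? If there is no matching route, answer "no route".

Router N

Routes whose prefix contains 191.96.178.155:
  191.96.0.0/11 (191.96.0.0 - 191.127.255.255) -> Router D
  191.96.0.0/14 (191.96.0.0 - 191.99.255.255) -> Router G
  191.96.0.0/16 (191.96.0.0 - 191.96.255.255) -> Router N
More-specific entries that do NOT match:
  191.96.178.176/28 (191.96.178.176 - 191.96.178.191) does not contain 191.96.178.155
  191.64.178.128/25 (191.64.178.128 - 191.64.178.255) does not contain 191.96.178.155
  191.97.176.0/22 (191.97.176.0 - 191.97.179.255) does not contain 191.96.178.155
  191.96.184.0/21 (191.96.184.0 - 191.96.191.255) does not contain 191.96.178.155
Longest matching prefix is /16 -> next hop Router N.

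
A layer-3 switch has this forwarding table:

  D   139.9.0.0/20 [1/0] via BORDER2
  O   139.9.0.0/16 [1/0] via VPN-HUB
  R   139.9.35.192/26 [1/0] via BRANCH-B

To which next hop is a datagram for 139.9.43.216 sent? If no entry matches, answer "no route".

VPN-HUB

Routes whose prefix contains 139.9.43.216:
  139.9.0.0/16 (139.9.0.0 - 139.9.255.255) -> VPN-HUB
More-specific entries that do NOT match:
  139.9.35.192/26 (139.9.35.192 - 139.9.35.255) does not contain 139.9.43.216
  139.9.0.0/20 (139.9.0.0 - 139.9.15.255) does not contain 139.9.43.216
Longest matching prefix is /16 -> next hop VPN-HUB.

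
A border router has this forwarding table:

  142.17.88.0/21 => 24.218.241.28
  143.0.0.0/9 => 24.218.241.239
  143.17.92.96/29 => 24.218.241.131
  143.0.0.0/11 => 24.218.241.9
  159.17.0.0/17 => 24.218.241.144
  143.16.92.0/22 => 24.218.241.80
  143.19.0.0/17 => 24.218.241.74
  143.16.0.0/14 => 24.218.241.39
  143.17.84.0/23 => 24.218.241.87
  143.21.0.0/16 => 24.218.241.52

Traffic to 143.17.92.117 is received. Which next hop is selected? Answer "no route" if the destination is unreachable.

Routes whose prefix contains 143.17.92.117:
  143.0.0.0/9 (143.0.0.0 - 143.127.255.255) -> 24.218.241.239
  143.0.0.0/11 (143.0.0.0 - 143.31.255.255) -> 24.218.241.9
  143.16.0.0/14 (143.16.0.0 - 143.19.255.255) -> 24.218.241.39
More-specific entries that do NOT match:
  143.17.92.96/29 (143.17.92.96 - 143.17.92.103) does not contain 143.17.92.117
  143.17.84.0/23 (143.17.84.0 - 143.17.85.255) does not contain 143.17.92.117
  143.16.92.0/22 (143.16.92.0 - 143.16.95.255) does not contain 143.17.92.117
  142.17.88.0/21 (142.17.88.0 - 142.17.95.255) does not contain 143.17.92.117
  159.17.0.0/17 (159.17.0.0 - 159.17.127.255) does not contain 143.17.92.117
  143.19.0.0/17 (143.19.0.0 - 143.19.127.255) does not contain 143.17.92.117
  143.21.0.0/16 (143.21.0.0 - 143.21.255.255) does not contain 143.17.92.117
Longest matching prefix is /14 -> next hop 24.218.241.39.

24.218.241.39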